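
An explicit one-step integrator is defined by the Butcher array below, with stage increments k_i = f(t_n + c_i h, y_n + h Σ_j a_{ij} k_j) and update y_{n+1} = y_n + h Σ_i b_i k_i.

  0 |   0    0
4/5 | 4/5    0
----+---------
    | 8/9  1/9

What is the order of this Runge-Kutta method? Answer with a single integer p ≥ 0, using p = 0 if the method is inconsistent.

b = (8/9, 1/9)
c = (0, 4/5)
Σ b_i: 8/9·1 + 1/9·1 = 1 ✓
b·c: 1/9·4/5 = 4/45 ≠ 1/2 ⇒ order 1.

1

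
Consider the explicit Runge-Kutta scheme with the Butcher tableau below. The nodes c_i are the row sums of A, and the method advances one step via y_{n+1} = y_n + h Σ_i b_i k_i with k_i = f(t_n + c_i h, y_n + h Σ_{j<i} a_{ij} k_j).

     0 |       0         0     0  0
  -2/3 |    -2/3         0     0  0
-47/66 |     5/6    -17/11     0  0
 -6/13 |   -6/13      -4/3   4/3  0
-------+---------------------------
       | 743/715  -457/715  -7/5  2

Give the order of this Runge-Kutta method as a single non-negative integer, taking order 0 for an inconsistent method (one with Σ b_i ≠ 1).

b = (743/715, -457/715, -7/5, 2)
c = (0, -2/3, -47/66, -6/13)
Ac = (0, 0, 34/33, -2/33)
Σ b_i: 743/715·1 + (-457/715)·1 + (-7/5)·1 + 2·1 = 1 ✓
b·c: (-457/715)·(-2/3) + (-7/5)·(-47/66) + 2·(-6/13) = 1/2 ✓
b·c²: (-457/715)·4/9 + (-7/5)·2209/4356 + 2·36/169 = -696901/1226940 ≠ 1/3 ⇒ order 2.
b·Ac: (-7/5)·34/33 + 2·(-2/33) = -86/55 ≠ 1/6

2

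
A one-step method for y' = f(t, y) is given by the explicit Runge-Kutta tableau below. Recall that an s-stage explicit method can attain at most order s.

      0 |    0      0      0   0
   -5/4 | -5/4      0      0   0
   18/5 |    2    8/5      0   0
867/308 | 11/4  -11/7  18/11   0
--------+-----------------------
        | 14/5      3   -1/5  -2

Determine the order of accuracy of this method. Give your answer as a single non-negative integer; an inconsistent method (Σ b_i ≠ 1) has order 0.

0

b = (14/5, 3, -1/5, -2)
c = (0, -5/4, 18/5, 867/308)
Ac = (0, 0, -2, 12097/1540)
Σ b_i: 14/5·1 + 3·1 + (-1/5)·1 + (-2)·1 = 18/5 ≠ 1 ⇒ order 0.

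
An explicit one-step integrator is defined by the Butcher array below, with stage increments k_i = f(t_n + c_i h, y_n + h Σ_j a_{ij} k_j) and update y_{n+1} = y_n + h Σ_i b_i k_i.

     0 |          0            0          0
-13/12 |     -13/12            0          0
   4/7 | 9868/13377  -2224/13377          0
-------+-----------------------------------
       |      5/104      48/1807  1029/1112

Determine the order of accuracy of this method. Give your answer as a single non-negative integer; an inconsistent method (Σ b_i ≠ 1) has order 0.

b = (5/104, 48/1807, 1029/1112)
c = (0, -13/12, 4/7)
Ac = (0, 0, 556/3087)
Σ b_i: 5/104·1 + 48/1807·1 + 1029/1112·1 = 1 ✓
b·c: 48/1807·(-13/12) + 1029/1112·4/7 = 1/2 ✓
b·c²: 48/1807·169/144 + 1029/1112·16/49 = 1/3 ✓
b·Ac: 1029/1112·556/3087 = 1/6 ✓; 3 stages ⇒ order 3.

3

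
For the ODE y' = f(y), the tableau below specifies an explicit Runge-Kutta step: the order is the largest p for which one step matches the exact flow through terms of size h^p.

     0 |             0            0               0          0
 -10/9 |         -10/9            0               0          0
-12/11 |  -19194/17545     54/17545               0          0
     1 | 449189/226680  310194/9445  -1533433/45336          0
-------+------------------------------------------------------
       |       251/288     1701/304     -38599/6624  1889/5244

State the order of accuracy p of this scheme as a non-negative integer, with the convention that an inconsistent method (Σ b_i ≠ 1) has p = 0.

b = (251/288, 1701/304, -38599/6624, 1889/5244)
c = (0, -10/9, -12/11, 1)
Ac = (0, 0, -12/3509, 1539/3778)
Σ b_i: 251/288·1 + 1701/304·1 + (-38599/6624)·1 + 1889/5244·1 = 1 ✓
b·c: 1701/304·(-10/9) + (-38599/6624)·(-12/11) + 1889/5244·1 = 1/2 ✓
b·c²: 1701/304·100/81 + (-38599/6624)·144/121 + 1889/5244·1 = 1/3 ✓
b·Ac: (-38599/6624)·(-12/3509) + 1889/5244·1539/3778 = 1/6 ✓
b·c³: 1701/304·(-1000/729) + (-38599/6624)·(-1728/1331) + 1889/5244·1 = 1/4 ✓
b·(c∘Ac): (-38599/6624)·144/38599 + 1889/5244·1539/3778 = 1/8 ✓
b·Ac²: (-38599/6624)·40/10527 + 1889/5244·4978/17001 = 1/12 ✓
b·A²c: 1889/5244·437/3778 = 1/24 ✓; 4 stages ⇒ order 4.

4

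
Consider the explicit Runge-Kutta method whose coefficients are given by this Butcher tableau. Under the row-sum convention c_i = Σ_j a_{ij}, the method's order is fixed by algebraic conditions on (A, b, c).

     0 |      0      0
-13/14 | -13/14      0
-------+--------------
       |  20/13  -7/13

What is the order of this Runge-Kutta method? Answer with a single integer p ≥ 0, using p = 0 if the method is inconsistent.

2

b = (20/13, -7/13)
c = (0, -13/14)
Σ b_i: 20/13·1 + (-7/13)·1 = 1 ✓
b·c: (-7/13)·(-13/14) = 1/2 ✓; 2 stages ⇒ order 2.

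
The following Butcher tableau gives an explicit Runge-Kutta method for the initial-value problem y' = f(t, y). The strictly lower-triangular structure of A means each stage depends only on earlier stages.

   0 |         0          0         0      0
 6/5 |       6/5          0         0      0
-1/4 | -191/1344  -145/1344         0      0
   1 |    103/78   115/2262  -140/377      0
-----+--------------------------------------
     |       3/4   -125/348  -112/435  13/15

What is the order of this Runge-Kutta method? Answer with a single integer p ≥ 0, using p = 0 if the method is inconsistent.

4

b = (3/4, -125/348, -112/435, 13/15)
c = (0, 6/5, -1/4, 1)
Ac = (0, 0, -29/224, 2/13)
Σ b_i: 3/4·1 + (-125/348)·1 + (-112/435)·1 + 13/15·1 = 1 ✓
b·c: (-125/348)·6/5 + (-112/435)·(-1/4) + 13/15·1 = 1/2 ✓
b·c²: (-125/348)·36/25 + (-112/435)·1/16 + 13/15·1 = 1/3 ✓
b·Ac: (-112/435)·(-29/224) + 13/15·2/13 = 1/6 ✓
b·c³: (-125/348)·216/125 + (-112/435)·(-1/64) + 13/15·1 = 1/4 ✓
b·(c∘Ac): (-112/435)·29/896 + 13/15·2/13 = 1/8 ✓
b·Ac²: (-112/435)·(-87/560) + 13/15·1/20 = 1/12 ✓
b·A²c: 13/15·5/104 = 1/24 ✓; 4 stages ⇒ order 4.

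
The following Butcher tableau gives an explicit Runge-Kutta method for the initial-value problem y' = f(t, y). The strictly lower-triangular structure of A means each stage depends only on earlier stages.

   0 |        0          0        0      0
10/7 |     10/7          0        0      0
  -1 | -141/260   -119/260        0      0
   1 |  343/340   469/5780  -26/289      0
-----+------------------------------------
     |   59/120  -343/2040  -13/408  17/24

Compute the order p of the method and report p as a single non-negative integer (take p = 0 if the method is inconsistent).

4

b = (59/120, -343/2040, -13/408, 17/24)
c = (0, 10/7, -1, 1)
Ac = (0, 0, -17/26, 7/34)
Σ b_i: 59/120·1 + (-343/2040)·1 + (-13/408)·1 + 17/24·1 = 1 ✓
b·c: (-343/2040)·10/7 + (-13/408)·(-1) + 17/24·1 = 1/2 ✓
b·c²: (-343/2040)·100/49 + (-13/408)·1 + 17/24·1 = 1/3 ✓
b·Ac: (-13/408)·(-17/26) + 17/24·7/34 = 1/6 ✓
b·c³: (-343/2040)·1000/343 + (-13/408)·(-1) + 17/24·1 = 1/4 ✓
b·(c∘Ac): (-13/408)·17/26 + 17/24·7/34 = 1/8 ✓
b·Ac²: (-13/408)·(-85/91) + 17/24·9/119 = 1/12 ✓
b·A²c: 17/24·1/17 = 1/24 ✓; 4 stages ⇒ order 4.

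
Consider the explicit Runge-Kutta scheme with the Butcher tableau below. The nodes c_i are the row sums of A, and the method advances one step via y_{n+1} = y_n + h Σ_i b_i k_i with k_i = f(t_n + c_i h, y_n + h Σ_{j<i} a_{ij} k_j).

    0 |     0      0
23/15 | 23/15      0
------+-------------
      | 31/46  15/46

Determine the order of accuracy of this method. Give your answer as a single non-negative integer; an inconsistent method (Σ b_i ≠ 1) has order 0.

2

b = (31/46, 15/46)
c = (0, 23/15)
Σ b_i: 31/46·1 + 15/46·1 = 1 ✓
b·c: 15/46·23/15 = 1/2 ✓; 2 stages ⇒ order 2.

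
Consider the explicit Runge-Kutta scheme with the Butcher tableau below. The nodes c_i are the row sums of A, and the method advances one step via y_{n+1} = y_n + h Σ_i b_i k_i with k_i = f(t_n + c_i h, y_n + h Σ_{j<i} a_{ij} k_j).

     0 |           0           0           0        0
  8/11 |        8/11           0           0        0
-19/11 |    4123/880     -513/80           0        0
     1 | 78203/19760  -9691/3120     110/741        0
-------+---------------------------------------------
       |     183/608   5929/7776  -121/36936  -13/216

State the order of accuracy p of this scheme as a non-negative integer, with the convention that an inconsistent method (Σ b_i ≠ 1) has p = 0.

4

b = (183/608, 5929/7776, -121/36936, -13/216)
c = (0, 8/11, -19/11, 1)
Ac = (0, 0, -513/110, -327/130)
Σ b_i: 183/608·1 + 5929/7776·1 + (-121/36936)·1 + (-13/216)·1 = 1 ✓
b·c: 5929/7776·8/11 + (-121/36936)·(-19/11) + (-13/216)·1 = 1/2 ✓
b·c²: 5929/7776·64/121 + (-121/36936)·361/121 + (-13/216)·1 = 1/3 ✓
b·Ac: (-121/36936)·(-513/110) + (-13/216)·(-327/130) = 1/6 ✓
b·c³: 5929/7776·512/1331 + (-121/36936)·(-6859/1331) + (-13/216)·1 = 1/4 ✓
b·(c∘Ac): (-121/36936)·9747/1210 + (-13/216)·(-327/130) = 1/8 ✓
b·Ac²: (-121/36936)·(-2052/605) + (-13/216)·(-6/5) = 1/12 ✓
b·A²c: (-13/216)·(-9/13) = 1/24 ✓; 4 stages ⇒ order 4.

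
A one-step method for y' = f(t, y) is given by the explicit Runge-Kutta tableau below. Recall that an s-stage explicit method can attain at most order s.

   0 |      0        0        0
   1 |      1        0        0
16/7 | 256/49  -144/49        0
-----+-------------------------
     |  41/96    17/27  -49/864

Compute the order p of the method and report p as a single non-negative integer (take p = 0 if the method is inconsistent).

3

b = (41/96, 17/27, -49/864)
c = (0, 1, 16/7)
Ac = (0, 0, -144/49)
Σ b_i: 41/96·1 + 17/27·1 + (-49/864)·1 = 1 ✓
b·c: 17/27·1 + (-49/864)·16/7 = 1/2 ✓
b·c²: 17/27·1 + (-49/864)·256/49 = 1/3 ✓
b·Ac: (-49/864)·(-144/49) = 1/6 ✓; 3 stages ⇒ order 3.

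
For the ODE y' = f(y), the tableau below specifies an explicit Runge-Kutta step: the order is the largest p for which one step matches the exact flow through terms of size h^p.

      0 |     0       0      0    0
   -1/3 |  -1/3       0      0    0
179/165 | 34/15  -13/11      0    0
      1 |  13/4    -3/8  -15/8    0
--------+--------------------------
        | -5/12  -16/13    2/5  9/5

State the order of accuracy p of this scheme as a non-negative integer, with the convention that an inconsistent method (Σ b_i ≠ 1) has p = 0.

b = (-5/12, -16/13, 2/5, 9/5)
c = (0, -1/3, 179/165, 1)
Ac = (0, 0, 13/33, -21/11)
Σ b_i: (-5/12)·1 + (-16/13)·1 + 2/5·1 + 9/5·1 = 431/780 ≠ 1 ⇒ order 0.

0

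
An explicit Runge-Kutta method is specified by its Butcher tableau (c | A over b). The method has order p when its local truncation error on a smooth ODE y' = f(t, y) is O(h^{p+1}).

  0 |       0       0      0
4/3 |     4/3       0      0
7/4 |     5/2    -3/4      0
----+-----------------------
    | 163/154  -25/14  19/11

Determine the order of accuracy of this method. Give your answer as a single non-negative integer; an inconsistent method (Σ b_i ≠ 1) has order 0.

b = (163/154, -25/14, 19/11)
c = (0, 4/3, 7/4)
Ac = (0, 0, -1)
Σ b_i: 163/154·1 + (-25/14)·1 + 19/11·1 = 1 ✓
b·c: (-25/14)·4/3 + 19/11·7/4 = 593/924 ≠ 1/2 ⇒ order 1.

1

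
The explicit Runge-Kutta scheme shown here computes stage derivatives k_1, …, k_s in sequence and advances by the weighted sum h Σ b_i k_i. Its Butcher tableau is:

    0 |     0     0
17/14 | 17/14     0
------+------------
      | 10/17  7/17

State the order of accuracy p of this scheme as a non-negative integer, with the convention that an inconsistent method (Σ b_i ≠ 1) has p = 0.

b = (10/17, 7/17)
c = (0, 17/14)
Σ b_i: 10/17·1 + 7/17·1 = 1 ✓
b·c: 7/17·17/14 = 1/2 ✓; 2 stages ⇒ order 2.

2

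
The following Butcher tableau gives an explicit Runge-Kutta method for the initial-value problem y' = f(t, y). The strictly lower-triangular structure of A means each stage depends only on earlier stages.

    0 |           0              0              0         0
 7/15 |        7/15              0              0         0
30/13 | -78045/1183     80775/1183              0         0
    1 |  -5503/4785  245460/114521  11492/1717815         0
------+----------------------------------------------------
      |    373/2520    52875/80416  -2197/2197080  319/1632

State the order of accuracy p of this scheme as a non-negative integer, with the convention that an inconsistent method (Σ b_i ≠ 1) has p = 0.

4

b = (373/2520, 52875/80416, -2197/2197080, 319/1632)
c = (0, 7/15, 30/13, 1)
Ac = (0, 0, 5385/169, 324/319)
Σ b_i: 373/2520·1 + 52875/80416·1 + (-2197/2197080)·1 + 319/1632·1 = 1 ✓
b·c: 52875/80416·7/15 + (-2197/2197080)·30/13 + 319/1632·1 = 1/2 ✓
b·c²: 52875/80416·49/225 + (-2197/2197080)·900/169 + 319/1632·1 = 1/3 ✓
b·Ac: (-2197/2197080)·5385/169 + 319/1632·324/319 = 1/6 ✓
b·c³: 52875/80416·343/3375 + (-2197/2197080)·27000/2197 + 319/1632·1 = 1/4 ✓
b·(c∘Ac): (-2197/2197080)·161550/2197 + 319/1632·324/319 = 1/8 ✓
b·Ac²: (-2197/2197080)·2513/169 + 319/1632·2404/4785 = 1/12 ✓
b·A²c: 319/1632·68/319 = 1/24 ✓; 4 stages ⇒ order 4.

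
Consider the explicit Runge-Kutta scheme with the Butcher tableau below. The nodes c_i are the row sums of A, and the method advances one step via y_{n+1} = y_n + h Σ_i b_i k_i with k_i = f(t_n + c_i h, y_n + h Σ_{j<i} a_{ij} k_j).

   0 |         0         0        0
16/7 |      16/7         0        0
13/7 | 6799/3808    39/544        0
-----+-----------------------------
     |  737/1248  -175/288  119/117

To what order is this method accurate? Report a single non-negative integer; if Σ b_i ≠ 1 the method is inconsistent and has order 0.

b = (737/1248, -175/288, 119/117)
c = (0, 16/7, 13/7)
Ac = (0, 0, 39/238)
Σ b_i: 737/1248·1 + (-175/288)·1 + 119/117·1 = 1 ✓
b·c: (-175/288)·16/7 + 119/117·13/7 = 1/2 ✓
b·c²: (-175/288)·256/49 + 119/117·169/49 = 1/3 ✓
b·Ac: 119/117·39/238 = 1/6 ✓; 3 stages ⇒ order 3.

3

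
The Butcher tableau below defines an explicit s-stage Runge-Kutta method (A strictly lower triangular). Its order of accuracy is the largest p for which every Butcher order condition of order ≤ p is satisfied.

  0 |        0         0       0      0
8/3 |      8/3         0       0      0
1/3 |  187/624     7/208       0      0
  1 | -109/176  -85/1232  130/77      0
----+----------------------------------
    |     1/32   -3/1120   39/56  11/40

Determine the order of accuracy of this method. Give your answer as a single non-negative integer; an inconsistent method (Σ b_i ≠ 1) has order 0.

4

b = (1/32, -3/1120, 39/56, 11/40)
c = (0, 8/3, 1/3, 1)
Ac = (0, 0, 7/78, 25/66)
Σ b_i: 1/32·1 + (-3/1120)·1 + 39/56·1 + 11/40·1 = 1 ✓
b·c: (-3/1120)·8/3 + 39/56·1/3 + 11/40·1 = 1/2 ✓
b·c²: (-3/1120)·64/9 + 39/56·1/9 + 11/40·1 = 1/3 ✓
b·Ac: 39/56·7/78 + 11/40·25/66 = 1/6 ✓
b·c³: (-3/1120)·512/27 + 39/56·1/27 + 11/40·1 = 1/4 ✓
b·(c∘Ac): 39/56·7/234 + 11/40·25/66 = 1/8 ✓
b·Ac²: 39/56·28/117 + 11/40·(-10/33) = 1/12 ✓
b·A²c: 11/40·5/33 = 1/24 ✓; 4 stages ⇒ order 4.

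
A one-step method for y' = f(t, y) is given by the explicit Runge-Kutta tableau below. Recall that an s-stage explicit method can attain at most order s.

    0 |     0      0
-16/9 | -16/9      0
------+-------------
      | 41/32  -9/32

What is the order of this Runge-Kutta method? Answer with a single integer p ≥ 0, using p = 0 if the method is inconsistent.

b = (41/32, -9/32)
c = (0, -16/9)
Σ b_i: 41/32·1 + (-9/32)·1 = 1 ✓
b·c: (-9/32)·(-16/9) = 1/2 ✓; 2 stages ⇒ order 2.

2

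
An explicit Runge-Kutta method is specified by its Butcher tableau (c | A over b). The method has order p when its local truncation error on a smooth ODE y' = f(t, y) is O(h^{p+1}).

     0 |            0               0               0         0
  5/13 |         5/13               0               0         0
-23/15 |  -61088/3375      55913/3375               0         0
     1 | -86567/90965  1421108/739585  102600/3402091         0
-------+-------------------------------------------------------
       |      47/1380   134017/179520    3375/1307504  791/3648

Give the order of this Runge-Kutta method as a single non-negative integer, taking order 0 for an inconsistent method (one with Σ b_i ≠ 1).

b = (47/1380, 134017/179520, 3375/1307504, 791/3648)
c = (0, 5/13, -23/15, 1)
Ac = (0, 0, 4301/675, 548/791)
Σ b_i: 47/1380·1 + 134017/179520·1 + 3375/1307504·1 + 791/3648·1 = 1 ✓
b·c: 134017/179520·5/13 + 3375/1307504·(-23/15) + 791/3648·1 = 1/2 ✓
b·c²: 134017/179520·25/169 + 3375/1307504·529/225 + 791/3648·1 = 1/3 ✓
b·Ac: 3375/1307504·4301/675 + 791/3648·548/791 = 1/6 ✓
b·c³: 134017/179520·125/2197 + 3375/1307504·(-12167/3375) + 791/3648·1 = 1/4 ✓
b·(c∘Ac): 3375/1307504·(-98923/10125) + 791/3648·548/791 = 1/8 ✓
b·Ac²: 3375/1307504·4301/1755 + 791/3648·3652/10283 = 1/12 ✓
b·A²c: 791/3648·152/791 = 1/24 ✓; 4 stages ⇒ order 4.

4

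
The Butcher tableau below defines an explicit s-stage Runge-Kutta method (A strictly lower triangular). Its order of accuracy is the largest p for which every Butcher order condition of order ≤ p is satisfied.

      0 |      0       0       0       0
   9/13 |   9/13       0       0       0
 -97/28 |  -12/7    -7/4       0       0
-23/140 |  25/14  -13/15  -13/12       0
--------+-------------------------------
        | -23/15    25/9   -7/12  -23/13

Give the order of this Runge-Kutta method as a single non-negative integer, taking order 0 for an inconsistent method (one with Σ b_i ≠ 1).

b = (-23/15, 25/9, -7/12, -23/13)
c = (0, 9/13, -97/28, -23/140)
Ac = (0, 0, -63/52, 5297/1680)
Σ b_i: (-23/15)·1 + 25/9·1 + (-7/12)·1 + (-23/13)·1 = -2593/2340 ≠ 1 ⇒ order 0.

0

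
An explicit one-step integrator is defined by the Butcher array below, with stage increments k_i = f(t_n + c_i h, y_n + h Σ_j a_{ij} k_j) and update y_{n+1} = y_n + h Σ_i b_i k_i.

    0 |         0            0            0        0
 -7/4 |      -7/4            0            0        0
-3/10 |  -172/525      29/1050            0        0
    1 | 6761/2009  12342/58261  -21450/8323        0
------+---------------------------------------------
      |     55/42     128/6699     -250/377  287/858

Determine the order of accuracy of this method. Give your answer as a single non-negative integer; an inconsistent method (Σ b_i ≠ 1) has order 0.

b = (55/42, 128/6699, -250/377, 287/858)
c = (0, -7/4, -3/10, 1)
Ac = (0, 0, -29/600, 33/82)
Σ b_i: 55/42·1 + 128/6699·1 + (-250/377)·1 + 287/858·1 = 1 ✓
b·c: 128/6699·(-7/4) + (-250/377)·(-3/10) + 287/858·1 = 1/2 ✓
b·c²: 128/6699·49/16 + (-250/377)·9/100 + 287/858·1 = 1/3 ✓
b·Ac: (-250/377)·(-29/600) + 287/858·33/82 = 1/6 ✓
b·c³: 128/6699·(-343/64) + (-250/377)·(-27/1000) + 287/858·1 = 1/4 ✓
b·(c∘Ac): (-250/377)·29/2000 + 287/858·33/82 = 1/8 ✓
b·Ac²: (-250/377)·203/2400 + 287/858·957/2296 = 1/12 ✓
b·A²c: 287/858·143/1148 = 1/24 ✓; 4 stages ⇒ order 4.

4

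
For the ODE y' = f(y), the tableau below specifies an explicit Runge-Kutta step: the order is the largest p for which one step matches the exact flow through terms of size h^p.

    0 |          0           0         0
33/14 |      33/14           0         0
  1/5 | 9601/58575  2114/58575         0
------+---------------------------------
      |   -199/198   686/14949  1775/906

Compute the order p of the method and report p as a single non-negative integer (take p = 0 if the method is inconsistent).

b = (-199/198, 686/14949, 1775/906)
c = (0, 33/14, 1/5)
Ac = (0, 0, 151/1775)
Σ b_i: (-199/198)·1 + 686/14949·1 + 1775/906·1 = 1 ✓
b·c: 686/14949·33/14 + 1775/906·1/5 = 1/2 ✓
b·c²: 686/14949·1089/196 + 1775/906·1/25 = 1/3 ✓
b·Ac: 1775/906·151/1775 = 1/6 ✓; 3 stages ⇒ order 3.

3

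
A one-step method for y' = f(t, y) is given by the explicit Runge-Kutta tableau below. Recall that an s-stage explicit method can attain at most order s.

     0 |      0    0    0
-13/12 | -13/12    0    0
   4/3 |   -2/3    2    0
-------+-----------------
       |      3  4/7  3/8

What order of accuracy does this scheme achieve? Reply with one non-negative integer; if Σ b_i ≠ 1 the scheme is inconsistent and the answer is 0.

0

b = (3, 4/7, 3/8)
c = (0, -13/12, 4/3)
Ac = (0, 0, -13/6)
Σ b_i: 3·1 + 4/7·1 + 3/8·1 = 221/56 ≠ 1 ⇒ order 0.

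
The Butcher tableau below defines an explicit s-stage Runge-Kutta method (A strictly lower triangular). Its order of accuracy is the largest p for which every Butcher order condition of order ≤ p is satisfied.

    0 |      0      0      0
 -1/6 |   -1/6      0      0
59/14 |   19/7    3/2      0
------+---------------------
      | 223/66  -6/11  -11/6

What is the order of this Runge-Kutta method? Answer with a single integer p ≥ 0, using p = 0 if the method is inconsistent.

1

b = (223/66, -6/11, -11/6)
c = (0, -1/6, 59/14)
Ac = (0, 0, -1/4)
Σ b_i: 223/66·1 + (-6/11)·1 + (-11/6)·1 = 1 ✓
b·c: (-6/11)·(-1/6) + (-11/6)·59/14 = -7055/924 ≠ 1/2 ⇒ order 1.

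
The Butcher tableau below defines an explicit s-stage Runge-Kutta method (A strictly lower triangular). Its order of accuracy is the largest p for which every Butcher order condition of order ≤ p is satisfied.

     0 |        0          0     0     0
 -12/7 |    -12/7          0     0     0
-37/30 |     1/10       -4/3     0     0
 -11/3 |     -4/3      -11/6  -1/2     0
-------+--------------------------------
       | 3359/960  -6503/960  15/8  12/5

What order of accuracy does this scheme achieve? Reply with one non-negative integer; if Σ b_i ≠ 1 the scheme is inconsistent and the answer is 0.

b = (3359/960, -6503/960, 15/8, 12/5)
c = (0, -12/7, -37/30, -11/3)
Ac = (0, 0, 16/7, 1579/420)
Σ b_i: 3359/960·1 + (-6503/960)·1 + 15/8·1 + 12/5·1 = 1 ✓
b·c: (-6503/960)·(-12/7) + 15/8·(-37/30) + 12/5·(-11/3) = 1/2 ✓
b·c²: (-6503/960)·144/49 + 15/8·1369/900 + 12/5·121/9 = 17037/1120 ≠ 1/3 ⇒ order 2.
b·Ac: 15/8·16/7 + 12/5·1579/420 = 2329/175 ≠ 1/6

2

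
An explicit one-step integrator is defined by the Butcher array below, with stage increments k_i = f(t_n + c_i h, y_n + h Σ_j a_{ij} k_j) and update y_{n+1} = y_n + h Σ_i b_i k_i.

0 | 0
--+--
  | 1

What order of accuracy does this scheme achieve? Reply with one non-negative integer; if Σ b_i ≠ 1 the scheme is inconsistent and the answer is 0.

1

b = (1)
c = (0)
Σ b_i: 1·1 = 1 ✓; 1 stage ⇒ order 1.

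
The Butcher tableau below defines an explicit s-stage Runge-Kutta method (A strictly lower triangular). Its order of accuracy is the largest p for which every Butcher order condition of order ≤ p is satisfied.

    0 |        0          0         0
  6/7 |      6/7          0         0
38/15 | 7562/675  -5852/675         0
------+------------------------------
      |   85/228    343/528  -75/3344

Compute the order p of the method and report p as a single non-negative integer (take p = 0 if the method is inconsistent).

3

b = (85/228, 343/528, -75/3344)
c = (0, 6/7, 38/15)
Ac = (0, 0, -1672/225)
Σ b_i: 85/228·1 + 343/528·1 + (-75/3344)·1 = 1 ✓
b·c: 343/528·6/7 + (-75/3344)·38/15 = 1/2 ✓
b·c²: 343/528·36/49 + (-75/3344)·1444/225 = 1/3 ✓
b·Ac: (-75/3344)·(-1672/225) = 1/6 ✓; 3 stages ⇒ order 3.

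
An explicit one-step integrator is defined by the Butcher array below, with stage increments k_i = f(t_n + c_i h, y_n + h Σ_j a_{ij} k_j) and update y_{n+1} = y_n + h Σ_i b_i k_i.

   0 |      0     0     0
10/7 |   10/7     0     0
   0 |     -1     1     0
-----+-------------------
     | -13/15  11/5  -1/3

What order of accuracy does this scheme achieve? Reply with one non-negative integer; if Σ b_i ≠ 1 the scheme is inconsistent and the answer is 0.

b = (-13/15, 11/5, -1/3)
c = (0, 10/7, 0)
Ac = (0, 0, 10/7)
Σ b_i: (-13/15)·1 + 11/5·1 + (-1/3)·1 = 1 ✓
b·c: 11/5·10/7 = 22/7 ≠ 1/2 ⇒ order 1.

1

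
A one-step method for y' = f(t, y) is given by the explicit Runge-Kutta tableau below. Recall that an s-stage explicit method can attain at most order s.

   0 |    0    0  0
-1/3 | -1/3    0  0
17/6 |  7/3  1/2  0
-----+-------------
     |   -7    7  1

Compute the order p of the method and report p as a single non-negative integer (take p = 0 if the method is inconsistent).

2

b = (-7, 7, 1)
c = (0, -1/3, 17/6)
Ac = (0, 0, -1/6)
Σ b_i: (-7)·1 + 7·1 + 1·1 = 1 ✓
b·c: 7·(-1/3) + 1·17/6 = 1/2 ✓
b·c²: 7·1/9 + 1·289/36 = 317/36 ≠ 1/3 ⇒ order 2.
b·Ac: 1·(-1/6) = -1/6 ≠ 1/6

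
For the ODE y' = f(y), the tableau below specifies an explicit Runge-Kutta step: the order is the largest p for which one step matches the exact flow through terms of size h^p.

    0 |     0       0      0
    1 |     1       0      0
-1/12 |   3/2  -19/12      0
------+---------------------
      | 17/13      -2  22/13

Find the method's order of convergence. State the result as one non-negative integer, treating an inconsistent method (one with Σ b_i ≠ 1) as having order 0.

b = (17/13, -2, 22/13)
c = (0, 1, -1/12)
Ac = (0, 0, -19/12)
Σ b_i: 17/13·1 + (-2)·1 + 22/13·1 = 1 ✓
b·c: (-2)·1 + 22/13·(-1/12) = -167/78 ≠ 1/2 ⇒ order 1.

1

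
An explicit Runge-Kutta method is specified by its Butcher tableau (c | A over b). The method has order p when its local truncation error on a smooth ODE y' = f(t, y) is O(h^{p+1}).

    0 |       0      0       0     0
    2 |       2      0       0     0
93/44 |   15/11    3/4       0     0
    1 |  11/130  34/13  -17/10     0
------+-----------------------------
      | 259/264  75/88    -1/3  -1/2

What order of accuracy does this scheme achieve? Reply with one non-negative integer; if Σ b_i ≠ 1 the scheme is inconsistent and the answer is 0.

2

b = (259/264, 75/88, -1/3, -1/2)
c = (0, 2, 93/44, 1)
Ac = (0, 0, 3/2, 9367/5720)
Σ b_i: 259/264·1 + 75/88·1 + (-1/3)·1 + (-1/2)·1 = 1 ✓
b·c: 75/88·2 + (-1/3)·93/44 + (-1/2)·1 = 1/2 ✓
b·c²: 75/88·4 + (-1/3)·8649/1936 + (-1/2)·1 = 2749/1936 ≠ 1/3 ⇒ order 2.
b·Ac: (-1/3)·3/2 + (-1/2)·9367/5720 = -15087/11440 ≠ 1/6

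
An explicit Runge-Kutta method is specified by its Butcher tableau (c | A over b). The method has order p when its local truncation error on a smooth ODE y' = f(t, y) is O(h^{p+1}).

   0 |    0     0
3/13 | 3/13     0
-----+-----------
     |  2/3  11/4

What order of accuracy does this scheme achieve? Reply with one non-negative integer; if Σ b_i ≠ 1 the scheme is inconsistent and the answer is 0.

b = (2/3, 11/4)
c = (0, 3/13)
Σ b_i: 2/3·1 + 11/4·1 = 41/12 ≠ 1 ⇒ order 0.

0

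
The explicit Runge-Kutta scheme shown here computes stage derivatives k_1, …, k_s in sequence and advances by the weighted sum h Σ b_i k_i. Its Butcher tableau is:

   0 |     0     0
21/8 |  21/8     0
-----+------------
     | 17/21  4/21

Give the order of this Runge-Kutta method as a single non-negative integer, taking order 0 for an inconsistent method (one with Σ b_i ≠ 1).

2

b = (17/21, 4/21)
c = (0, 21/8)
Σ b_i: 17/21·1 + 4/21·1 = 1 ✓
b·c: 4/21·21/8 = 1/2 ✓; 2 stages ⇒ order 2.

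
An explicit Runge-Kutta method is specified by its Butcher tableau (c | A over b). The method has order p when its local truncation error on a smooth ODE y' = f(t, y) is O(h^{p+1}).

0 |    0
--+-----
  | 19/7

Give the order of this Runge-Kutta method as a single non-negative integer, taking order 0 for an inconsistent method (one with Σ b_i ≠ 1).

b = (19/7)
c = (0)
Σ b_i: 19/7·1 = 19/7 ≠ 1 ⇒ order 0.

0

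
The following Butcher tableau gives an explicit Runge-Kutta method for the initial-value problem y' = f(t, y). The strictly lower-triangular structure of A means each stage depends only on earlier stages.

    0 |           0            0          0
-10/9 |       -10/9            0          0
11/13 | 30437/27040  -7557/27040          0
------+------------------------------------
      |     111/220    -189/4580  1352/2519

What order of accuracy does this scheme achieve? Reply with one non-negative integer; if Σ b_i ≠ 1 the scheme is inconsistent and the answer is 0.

b = (111/220, -189/4580, 1352/2519)
c = (0, -10/9, 11/13)
Ac = (0, 0, 2519/8112)
Σ b_i: 111/220·1 + (-189/4580)·1 + 1352/2519·1 = 1 ✓
b·c: (-189/4580)·(-10/9) + 1352/2519·11/13 = 1/2 ✓
b·c²: (-189/4580)·100/81 + 1352/2519·121/169 = 1/3 ✓
b·Ac: 1352/2519·2519/8112 = 1/6 ✓; 3 stages ⇒ order 3.

3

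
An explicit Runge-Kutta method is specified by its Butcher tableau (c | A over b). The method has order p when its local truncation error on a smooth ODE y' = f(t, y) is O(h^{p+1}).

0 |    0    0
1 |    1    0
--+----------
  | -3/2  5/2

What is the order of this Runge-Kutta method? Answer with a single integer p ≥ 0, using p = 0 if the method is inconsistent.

1

b = (-3/2, 5/2)
c = (0, 1)
Σ b_i: (-3/2)·1 + 5/2·1 = 1 ✓
b·c: 5/2·1 = 5/2 ≠ 1/2 ⇒ order 1.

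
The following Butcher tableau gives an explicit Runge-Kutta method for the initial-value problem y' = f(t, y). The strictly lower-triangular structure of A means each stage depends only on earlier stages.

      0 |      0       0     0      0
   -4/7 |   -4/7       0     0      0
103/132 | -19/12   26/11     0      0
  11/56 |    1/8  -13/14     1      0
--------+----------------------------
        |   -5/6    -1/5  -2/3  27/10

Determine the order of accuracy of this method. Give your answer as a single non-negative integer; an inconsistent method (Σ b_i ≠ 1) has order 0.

b = (-5/6, -1/5, -2/3, 27/10)
c = (0, -4/7, 103/132, 11/56)
Ac = (0, 0, -104/77, 8479/6468)
Σ b_i: (-5/6)·1 + (-1/5)·1 + (-2/3)·1 + 27/10·1 = 1 ✓
b·c: (-1/5)·(-4/7) + (-2/3)·103/132 + 27/10·11/56 = 6899/55440 ≠ 1/2 ⇒ order 1.

1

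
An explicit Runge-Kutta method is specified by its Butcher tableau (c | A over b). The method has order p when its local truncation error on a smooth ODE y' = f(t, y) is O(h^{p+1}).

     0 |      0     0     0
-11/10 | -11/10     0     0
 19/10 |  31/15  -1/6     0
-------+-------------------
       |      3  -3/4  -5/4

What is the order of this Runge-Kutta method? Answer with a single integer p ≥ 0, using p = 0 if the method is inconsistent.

b = (3, -3/4, -5/4)
c = (0, -11/10, 19/10)
Ac = (0, 0, 11/60)
Σ b_i: 3·1 + (-3/4)·1 + (-5/4)·1 = 1 ✓
b·c: (-3/4)·(-11/10) + (-5/4)·19/10 = -31/20 ≠ 1/2 ⇒ order 1.

1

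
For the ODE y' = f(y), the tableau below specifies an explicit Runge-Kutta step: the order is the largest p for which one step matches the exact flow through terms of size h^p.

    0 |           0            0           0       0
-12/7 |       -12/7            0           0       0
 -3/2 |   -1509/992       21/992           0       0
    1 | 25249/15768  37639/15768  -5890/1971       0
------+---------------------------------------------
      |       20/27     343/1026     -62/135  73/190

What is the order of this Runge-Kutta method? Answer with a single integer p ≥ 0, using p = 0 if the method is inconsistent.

b = (20/27, 343/1026, -62/135, 73/190)
c = (0, -12/7, -3/2, 1)
Ac = (0, 0, -9/248, 57/146)
Σ b_i: 20/27·1 + 343/1026·1 + (-62/135)·1 + 73/190·1 = 1 ✓
b·c: 343/1026·(-12/7) + (-62/135)·(-3/2) + 73/190·1 = 1/2 ✓
b·c²: 343/1026·144/49 + (-62/135)·9/4 + 73/190·1 = 1/3 ✓
b·Ac: (-62/135)·(-9/248) + 73/190·57/146 = 1/6 ✓
b·c³: 343/1026·(-1728/343) + (-62/135)·(-27/8) + 73/190·1 = 1/4 ✓
b·(c∘Ac): (-62/135)·27/496 + 73/190·57/146 = 1/8 ✓
b·Ac²: (-62/135)·27/434 + 73/190·893/3066 = 1/12 ✓
b·A²c: 73/190·95/876 = 1/24 ✓; 4 stages ⇒ order 4.

4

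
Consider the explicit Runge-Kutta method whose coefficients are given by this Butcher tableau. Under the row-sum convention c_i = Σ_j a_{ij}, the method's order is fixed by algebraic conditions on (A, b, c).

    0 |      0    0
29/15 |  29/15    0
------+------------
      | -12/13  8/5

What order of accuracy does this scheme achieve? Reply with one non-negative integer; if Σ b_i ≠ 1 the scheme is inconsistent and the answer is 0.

0

b = (-12/13, 8/5)
c = (0, 29/15)
Σ b_i: (-12/13)·1 + 8/5·1 = 44/65 ≠ 1 ⇒ order 0.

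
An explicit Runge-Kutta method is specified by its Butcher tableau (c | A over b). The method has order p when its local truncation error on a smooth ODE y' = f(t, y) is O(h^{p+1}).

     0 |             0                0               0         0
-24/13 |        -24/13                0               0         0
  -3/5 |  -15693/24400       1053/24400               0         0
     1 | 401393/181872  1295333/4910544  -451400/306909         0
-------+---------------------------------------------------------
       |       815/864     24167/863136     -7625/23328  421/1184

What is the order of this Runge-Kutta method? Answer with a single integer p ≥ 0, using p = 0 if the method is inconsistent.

4

b = (815/864, 24167/863136, -7625/23328, 421/1184)
c = (0, -24/13, -3/5, 1)
Ac = (0, 0, -243/3050, 333/842)
Σ b_i: 815/864·1 + 24167/863136·1 + (-7625/23328)·1 + 421/1184·1 = 1 ✓
b·c: 24167/863136·(-24/13) + (-7625/23328)·(-3/5) + 421/1184·1 = 1/2 ✓
b·c²: 24167/863136·576/169 + (-7625/23328)·9/25 + 421/1184·1 = 1/3 ✓
b·Ac: (-7625/23328)·(-243/3050) + 421/1184·333/842 = 1/6 ✓
b·c³: 24167/863136·(-13824/2197) + (-7625/23328)·(-27/125) + 421/1184·1 = 1/4 ✓
b·(c∘Ac): (-7625/23328)·729/15250 + 421/1184·333/842 = 1/8 ✓
b·Ac²: (-7625/23328)·2916/19825 + 421/1184·6068/16419 = 1/12 ✓
b·A²c: 421/1184·148/1263 = 1/24 ✓; 4 stages ⇒ order 4.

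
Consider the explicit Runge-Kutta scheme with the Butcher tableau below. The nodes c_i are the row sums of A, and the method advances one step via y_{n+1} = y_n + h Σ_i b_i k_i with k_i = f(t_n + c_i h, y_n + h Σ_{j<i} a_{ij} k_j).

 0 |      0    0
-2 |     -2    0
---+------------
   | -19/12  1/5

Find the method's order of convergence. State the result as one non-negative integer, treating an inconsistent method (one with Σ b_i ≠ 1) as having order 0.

0

b = (-19/12, 1/5)
c = (0, -2)
Σ b_i: (-19/12)·1 + 1/5·1 = -83/60 ≠ 1 ⇒ order 0.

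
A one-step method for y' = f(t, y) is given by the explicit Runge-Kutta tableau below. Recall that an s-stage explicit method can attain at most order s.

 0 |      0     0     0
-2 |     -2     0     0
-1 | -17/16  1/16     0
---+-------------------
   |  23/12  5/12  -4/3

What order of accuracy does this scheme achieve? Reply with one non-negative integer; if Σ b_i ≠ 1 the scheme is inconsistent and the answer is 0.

3

b = (23/12, 5/12, -4/3)
c = (0, -2, -1)
Ac = (0, 0, -1/8)
Σ b_i: 23/12·1 + 5/12·1 + (-4/3)·1 = 1 ✓
b·c: 5/12·(-2) + (-4/3)·(-1) = 1/2 ✓
b·c²: 5/12·4 + (-4/3)·1 = 1/3 ✓
b·Ac: (-4/3)·(-1/8) = 1/6 ✓; 3 stages ⇒ order 3.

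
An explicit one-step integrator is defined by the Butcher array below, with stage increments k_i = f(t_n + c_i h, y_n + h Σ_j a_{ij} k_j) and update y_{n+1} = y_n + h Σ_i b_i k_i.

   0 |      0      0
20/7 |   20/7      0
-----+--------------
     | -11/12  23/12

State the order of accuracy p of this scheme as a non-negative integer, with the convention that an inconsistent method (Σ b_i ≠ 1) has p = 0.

b = (-11/12, 23/12)
c = (0, 20/7)
Σ b_i: (-11/12)·1 + 23/12·1 = 1 ✓
b·c: 23/12·20/7 = 115/21 ≠ 1/2 ⇒ order 1.

1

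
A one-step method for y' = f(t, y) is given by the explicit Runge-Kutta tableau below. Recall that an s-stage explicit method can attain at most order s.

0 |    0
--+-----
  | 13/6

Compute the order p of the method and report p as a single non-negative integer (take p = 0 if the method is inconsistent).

0

b = (13/6)
c = (0)
Σ b_i: 13/6·1 = 13/6 ≠ 1 ⇒ order 0.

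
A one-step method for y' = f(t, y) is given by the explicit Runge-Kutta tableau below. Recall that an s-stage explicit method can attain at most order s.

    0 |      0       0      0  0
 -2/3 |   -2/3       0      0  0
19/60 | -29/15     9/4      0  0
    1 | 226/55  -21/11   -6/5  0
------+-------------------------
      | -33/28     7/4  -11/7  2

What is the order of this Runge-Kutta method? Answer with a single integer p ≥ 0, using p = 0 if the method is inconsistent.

b = (-33/28, 7/4, -11/7, 2)
c = (0, -2/3, 19/60, 1)
Ac = (0, 0, -3/2, 491/550)
Σ b_i: (-33/28)·1 + 7/4·1 + (-11/7)·1 + 2·1 = 1 ✓
b·c: 7/4·(-2/3) + (-11/7)·19/60 + 2·1 = 47/140 ≠ 1/2 ⇒ order 1.

1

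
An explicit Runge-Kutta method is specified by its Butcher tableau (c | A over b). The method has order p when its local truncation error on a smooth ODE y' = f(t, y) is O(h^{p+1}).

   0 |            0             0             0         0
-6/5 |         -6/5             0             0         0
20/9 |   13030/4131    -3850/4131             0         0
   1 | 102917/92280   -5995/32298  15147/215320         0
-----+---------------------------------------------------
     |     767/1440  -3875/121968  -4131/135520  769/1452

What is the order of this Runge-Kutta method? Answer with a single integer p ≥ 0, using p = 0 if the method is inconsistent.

4

b = (767/1440, -3875/121968, -4131/135520, 769/1452)
c = (0, -6/5, 20/9, 1)
Ac = (0, 0, 1540/1377, 583/1538)
Σ b_i: 767/1440·1 + (-3875/121968)·1 + (-4131/135520)·1 + 769/1452·1 = 1 ✓
b·c: (-3875/121968)·(-6/5) + (-4131/135520)·20/9 + 769/1452·1 = 1/2 ✓
b·c²: (-3875/121968)·36/25 + (-4131/135520)·400/81 + 769/1452·1 = 1/3 ✓
b·Ac: (-4131/135520)·1540/1377 + 769/1452·583/1538 = 1/6 ✓
b·c³: (-3875/121968)·(-216/125) + (-4131/135520)·8000/729 + 769/1452·1 = 1/4 ✓
b·(c∘Ac): (-4131/135520)·30800/12393 + 769/1452·583/1538 = 1/8 ✓
b·Ac²: (-4131/135520)·(-616/459) + 769/1452·308/3845 = 1/12 ✓
b·A²c: 769/1452·121/1538 = 1/24 ✓; 4 stages ⇒ order 4.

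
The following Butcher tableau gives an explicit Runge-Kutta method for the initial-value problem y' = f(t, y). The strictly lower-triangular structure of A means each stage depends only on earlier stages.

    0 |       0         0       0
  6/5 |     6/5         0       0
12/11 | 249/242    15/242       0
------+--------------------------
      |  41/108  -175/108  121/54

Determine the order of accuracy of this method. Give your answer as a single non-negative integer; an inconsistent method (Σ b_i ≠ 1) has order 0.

b = (41/108, -175/108, 121/54)
c = (0, 6/5, 12/11)
Ac = (0, 0, 9/121)
Σ b_i: 41/108·1 + (-175/108)·1 + 121/54·1 = 1 ✓
b·c: (-175/108)·6/5 + 121/54·12/11 = 1/2 ✓
b·c²: (-175/108)·36/25 + 121/54·144/121 = 1/3 ✓
b·Ac: 121/54·9/121 = 1/6 ✓; 3 stages ⇒ order 3.

3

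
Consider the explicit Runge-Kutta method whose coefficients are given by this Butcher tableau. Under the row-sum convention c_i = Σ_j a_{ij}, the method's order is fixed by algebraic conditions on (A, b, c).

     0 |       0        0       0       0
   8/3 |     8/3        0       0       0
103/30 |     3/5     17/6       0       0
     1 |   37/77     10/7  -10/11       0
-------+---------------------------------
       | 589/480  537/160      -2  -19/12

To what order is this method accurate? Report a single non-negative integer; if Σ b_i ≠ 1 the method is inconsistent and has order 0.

2

b = (589/480, 537/160, -2, -19/12)
c = (0, 8/3, 103/30, 1)
Ac = (0, 0, 68/9, 53/77)
Σ b_i: 589/480·1 + 537/160·1 + (-2)·1 + (-19/12)·1 = 1 ✓
b·c: 537/160·8/3 + (-2)·103/30 + (-19/12)·1 = 1/2 ✓
b·c²: 537/160·64/9 + (-2)·10609/900 + (-19/12)·1 = -1163/900 ≠ 1/3 ⇒ order 2.
b·Ac: (-2)·68/9 + (-19/12)·53/77 = -44909/2772 ≠ 1/6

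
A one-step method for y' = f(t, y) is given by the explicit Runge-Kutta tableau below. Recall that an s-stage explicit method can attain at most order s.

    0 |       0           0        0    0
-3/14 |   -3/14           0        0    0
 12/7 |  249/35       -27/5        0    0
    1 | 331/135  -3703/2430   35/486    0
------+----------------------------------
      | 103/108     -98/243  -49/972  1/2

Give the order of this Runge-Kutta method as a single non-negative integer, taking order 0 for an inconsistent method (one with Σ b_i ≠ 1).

4

b = (103/108, -98/243, -49/972, 1/2)
c = (0, -3/14, 12/7, 1)
Ac = (0, 0, 81/70, 9/20)
Σ b_i: 103/108·1 + (-98/243)·1 + (-49/972)·1 + 1/2·1 = 1 ✓
b·c: (-98/243)·(-3/14) + (-49/972)·12/7 + 1/2·1 = 1/2 ✓
b·c²: (-98/243)·9/196 + (-49/972)·144/49 + 1/2·1 = 1/3 ✓
b·Ac: (-49/972)·81/70 + 1/2·9/20 = 1/6 ✓
b·c³: (-98/243)·(-27/2744) + (-49/972)·1728/343 + 1/2·1 = 1/4 ✓
b·(c∘Ac): (-49/972)·486/245 + 1/2·9/20 = 1/8 ✓
b·Ac²: (-49/972)·(-243/980) + 1/2·17/120 = 1/12 ✓
b·A²c: 1/2·1/12 = 1/24 ✓; 4 stages ⇒ order 4.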